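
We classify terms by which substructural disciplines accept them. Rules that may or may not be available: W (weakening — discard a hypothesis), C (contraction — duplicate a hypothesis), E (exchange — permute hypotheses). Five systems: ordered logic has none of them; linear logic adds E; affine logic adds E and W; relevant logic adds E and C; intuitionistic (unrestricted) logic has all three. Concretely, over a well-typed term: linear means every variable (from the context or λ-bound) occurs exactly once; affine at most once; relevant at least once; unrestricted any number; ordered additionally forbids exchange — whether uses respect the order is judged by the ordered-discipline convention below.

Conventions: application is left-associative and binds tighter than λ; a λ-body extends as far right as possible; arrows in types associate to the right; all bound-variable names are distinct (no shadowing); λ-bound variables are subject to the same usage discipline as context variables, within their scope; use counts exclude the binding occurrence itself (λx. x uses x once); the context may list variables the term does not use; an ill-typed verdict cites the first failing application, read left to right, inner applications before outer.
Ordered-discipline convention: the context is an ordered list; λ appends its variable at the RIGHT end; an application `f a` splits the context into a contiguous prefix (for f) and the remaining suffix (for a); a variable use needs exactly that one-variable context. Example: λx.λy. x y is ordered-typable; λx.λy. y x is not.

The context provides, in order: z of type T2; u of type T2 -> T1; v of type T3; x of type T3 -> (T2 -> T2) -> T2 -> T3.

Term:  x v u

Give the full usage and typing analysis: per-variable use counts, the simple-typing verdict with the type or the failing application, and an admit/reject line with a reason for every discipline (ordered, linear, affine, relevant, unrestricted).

variable uses: z=0, u=1, v=1, x=1
uses in reading order: x, v, u
typing: ill-typed: an argument T2 -> T1 mismatches the expected T2 -> T2
ordered: ✗, the type mismatch rejects it
linear: ✗, not simply typable
affine: ✗, fails simple typing
relevant: ✗, a type mismatch blocks all five
unrestricted: ✗, the type mismatch rejects it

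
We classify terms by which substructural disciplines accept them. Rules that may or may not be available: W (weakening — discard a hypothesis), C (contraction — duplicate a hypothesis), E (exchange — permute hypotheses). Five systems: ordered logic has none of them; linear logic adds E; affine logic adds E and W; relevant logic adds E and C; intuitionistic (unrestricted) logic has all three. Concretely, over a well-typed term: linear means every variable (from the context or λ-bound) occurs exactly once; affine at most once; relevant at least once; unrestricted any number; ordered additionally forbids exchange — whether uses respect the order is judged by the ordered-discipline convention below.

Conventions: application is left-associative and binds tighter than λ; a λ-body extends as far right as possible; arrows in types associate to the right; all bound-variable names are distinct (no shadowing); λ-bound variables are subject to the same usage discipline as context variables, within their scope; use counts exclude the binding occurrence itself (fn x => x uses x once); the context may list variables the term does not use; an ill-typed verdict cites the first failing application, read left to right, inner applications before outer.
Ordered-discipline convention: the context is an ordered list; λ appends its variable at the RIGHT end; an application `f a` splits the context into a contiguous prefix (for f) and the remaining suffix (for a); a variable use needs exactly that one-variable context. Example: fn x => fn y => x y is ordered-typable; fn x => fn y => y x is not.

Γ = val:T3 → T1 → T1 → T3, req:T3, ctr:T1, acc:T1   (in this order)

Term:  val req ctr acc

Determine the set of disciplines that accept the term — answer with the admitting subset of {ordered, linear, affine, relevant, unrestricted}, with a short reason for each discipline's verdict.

admitted in: ordered, linear, affine, relevant, unrestricted
counts: val: 1; req: 1; ctr: 1; acc: 1
uses in reading order: val, req, ctr, acc
typing: ✓ — T3
ordered ✓ (val, req, ctr, acc once each; derivable with no W/C/E)
linear ✓ (each of val, req, ctr, acc used exactly once)
affine ✓ (no duplicate uses among val, req, ctr, acc)
relevant ✓ (at least one use each (val, req, ctr, acc))
unrestricted ✓ (type-checks (T3) and nothing is barred)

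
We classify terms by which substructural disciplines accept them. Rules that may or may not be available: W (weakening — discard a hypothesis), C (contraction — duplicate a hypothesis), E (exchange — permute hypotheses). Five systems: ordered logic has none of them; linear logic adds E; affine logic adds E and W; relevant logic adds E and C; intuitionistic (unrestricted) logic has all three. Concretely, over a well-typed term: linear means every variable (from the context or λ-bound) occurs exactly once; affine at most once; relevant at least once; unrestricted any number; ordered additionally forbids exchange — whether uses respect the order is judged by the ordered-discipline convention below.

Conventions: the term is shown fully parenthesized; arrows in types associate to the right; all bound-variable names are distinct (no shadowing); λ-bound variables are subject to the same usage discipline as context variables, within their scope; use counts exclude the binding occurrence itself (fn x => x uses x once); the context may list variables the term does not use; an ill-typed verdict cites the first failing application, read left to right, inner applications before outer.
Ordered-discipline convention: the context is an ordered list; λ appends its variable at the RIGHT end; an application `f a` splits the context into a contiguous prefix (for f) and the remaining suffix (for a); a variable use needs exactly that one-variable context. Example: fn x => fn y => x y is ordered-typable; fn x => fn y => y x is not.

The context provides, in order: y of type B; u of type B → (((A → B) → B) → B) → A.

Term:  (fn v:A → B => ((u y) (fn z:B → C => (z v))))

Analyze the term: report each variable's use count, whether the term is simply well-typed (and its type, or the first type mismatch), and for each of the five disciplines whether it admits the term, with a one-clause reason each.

usage: y ×1; u ×1; v (bound) ×1; z (bound) ×1
use order (left to right): u, y, z, v
typing: ill-typed: a function awaiting B gets A → B
ordered ✗ (not simply typable)
linear ✗ (fails simple typing)
affine ✗ (a type mismatch blocks all five)
relevant ✗ (the type mismatch rejects it)
unrestricted ✗ (not simply typable)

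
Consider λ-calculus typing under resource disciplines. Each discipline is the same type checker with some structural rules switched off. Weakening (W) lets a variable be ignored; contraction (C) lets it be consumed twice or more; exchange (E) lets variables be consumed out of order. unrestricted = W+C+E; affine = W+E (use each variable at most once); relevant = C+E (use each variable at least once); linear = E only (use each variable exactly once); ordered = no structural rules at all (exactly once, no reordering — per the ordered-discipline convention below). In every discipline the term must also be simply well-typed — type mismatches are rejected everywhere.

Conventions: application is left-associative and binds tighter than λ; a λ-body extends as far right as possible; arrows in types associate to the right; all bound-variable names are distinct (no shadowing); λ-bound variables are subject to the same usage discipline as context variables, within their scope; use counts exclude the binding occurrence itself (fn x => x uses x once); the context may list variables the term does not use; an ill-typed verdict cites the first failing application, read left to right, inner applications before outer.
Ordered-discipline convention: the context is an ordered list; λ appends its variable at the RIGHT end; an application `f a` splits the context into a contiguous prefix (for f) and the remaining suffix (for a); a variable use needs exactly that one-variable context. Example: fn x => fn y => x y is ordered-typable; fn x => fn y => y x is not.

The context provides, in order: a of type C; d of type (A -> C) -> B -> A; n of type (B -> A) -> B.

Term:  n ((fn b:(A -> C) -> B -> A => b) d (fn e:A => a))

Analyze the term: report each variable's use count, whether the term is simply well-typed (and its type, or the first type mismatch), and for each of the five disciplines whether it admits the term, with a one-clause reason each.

variable uses: a: 1×, d: 1×, n: 1×, b (bound): 1×, e (bound): 0×
order of uses: n, b, d, a
typing: ✓ — B
ordered: ✗ — e never used (weakening)
linear: ✗ — e never used (weakening)
affine: ✓ — none of a, d, n, b, e used more than once
relevant: ✗ — e never used (weakening)
unrestricted: ✓ — well-typed at B; no restrictions here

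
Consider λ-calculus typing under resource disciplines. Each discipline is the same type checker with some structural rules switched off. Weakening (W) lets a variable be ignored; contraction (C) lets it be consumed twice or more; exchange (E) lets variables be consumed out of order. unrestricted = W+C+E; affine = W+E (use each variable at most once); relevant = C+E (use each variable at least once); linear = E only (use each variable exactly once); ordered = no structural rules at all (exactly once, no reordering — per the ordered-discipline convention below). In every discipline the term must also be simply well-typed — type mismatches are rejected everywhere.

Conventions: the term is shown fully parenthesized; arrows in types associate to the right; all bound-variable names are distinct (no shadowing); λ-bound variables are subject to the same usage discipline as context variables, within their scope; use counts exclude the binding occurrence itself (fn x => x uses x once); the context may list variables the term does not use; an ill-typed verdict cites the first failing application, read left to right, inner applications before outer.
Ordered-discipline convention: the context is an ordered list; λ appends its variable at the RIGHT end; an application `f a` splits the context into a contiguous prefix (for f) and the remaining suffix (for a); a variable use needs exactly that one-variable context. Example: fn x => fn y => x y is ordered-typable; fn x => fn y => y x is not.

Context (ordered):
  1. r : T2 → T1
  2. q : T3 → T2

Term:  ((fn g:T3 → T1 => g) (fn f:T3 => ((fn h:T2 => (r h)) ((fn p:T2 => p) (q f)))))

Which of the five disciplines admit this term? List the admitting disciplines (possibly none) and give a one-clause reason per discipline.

admitted in: ordered, linear, affine, relevant, unrestricted
use counts: r: 1×, q: 1×, g (bound): 1×, f (bound): 1×, h (bound): 1×, p (bound): 1×
left-to-right use order: g, r, h, p, q, f
typing: ✓ — T3 → T1
ordered ✓ (r, q, g, f, h, p: once each, no exchange needed)
linear ✓ (exactly-once usage across r, q, g, f, h, p)
affine ✓ (no duplicate uses among r, q, g, f, h, p)
relevant ✓ (at least one use each (r, q, g, f, h, p))
unrestricted ✓ (well-typed at T3 → T1; no restrictions here)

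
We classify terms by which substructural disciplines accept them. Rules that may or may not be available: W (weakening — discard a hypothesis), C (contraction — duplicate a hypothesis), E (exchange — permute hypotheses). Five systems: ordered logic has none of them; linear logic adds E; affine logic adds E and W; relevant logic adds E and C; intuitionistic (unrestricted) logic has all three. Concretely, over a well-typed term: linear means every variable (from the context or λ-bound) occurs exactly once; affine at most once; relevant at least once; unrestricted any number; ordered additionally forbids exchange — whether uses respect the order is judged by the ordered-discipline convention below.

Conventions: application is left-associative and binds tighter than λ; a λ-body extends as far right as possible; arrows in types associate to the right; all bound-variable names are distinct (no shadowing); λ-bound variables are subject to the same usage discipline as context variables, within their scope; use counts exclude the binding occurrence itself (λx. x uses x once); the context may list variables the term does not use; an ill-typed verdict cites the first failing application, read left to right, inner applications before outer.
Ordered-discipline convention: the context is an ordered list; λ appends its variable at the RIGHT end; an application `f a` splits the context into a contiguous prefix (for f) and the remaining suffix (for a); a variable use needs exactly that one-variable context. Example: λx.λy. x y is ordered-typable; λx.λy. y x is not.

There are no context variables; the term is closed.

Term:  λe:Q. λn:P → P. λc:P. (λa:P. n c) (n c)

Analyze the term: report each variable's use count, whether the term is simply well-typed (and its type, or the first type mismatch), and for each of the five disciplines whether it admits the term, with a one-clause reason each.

usage: e [bound]=0, n [bound]=2, c [bound]=2, a [bound]=0
uses in reading order: n, c, n, c
typing: well-typed — term : Q → (P → P) → P → P
ordered: ✗, n ×2, c ×2 used more than once (contraction); unused: e, a — weakening required
linear: ✗, n ×2, c ×2 used more than once (contraction); unused: e, a — weakening required
affine: ✗, n ×2, c ×2 used more than once (contraction)
relevant: ✗, unused: e, a — weakening required
unrestricted: ✓, type-checks (Q → (P → P) → P → P) and nothing is barred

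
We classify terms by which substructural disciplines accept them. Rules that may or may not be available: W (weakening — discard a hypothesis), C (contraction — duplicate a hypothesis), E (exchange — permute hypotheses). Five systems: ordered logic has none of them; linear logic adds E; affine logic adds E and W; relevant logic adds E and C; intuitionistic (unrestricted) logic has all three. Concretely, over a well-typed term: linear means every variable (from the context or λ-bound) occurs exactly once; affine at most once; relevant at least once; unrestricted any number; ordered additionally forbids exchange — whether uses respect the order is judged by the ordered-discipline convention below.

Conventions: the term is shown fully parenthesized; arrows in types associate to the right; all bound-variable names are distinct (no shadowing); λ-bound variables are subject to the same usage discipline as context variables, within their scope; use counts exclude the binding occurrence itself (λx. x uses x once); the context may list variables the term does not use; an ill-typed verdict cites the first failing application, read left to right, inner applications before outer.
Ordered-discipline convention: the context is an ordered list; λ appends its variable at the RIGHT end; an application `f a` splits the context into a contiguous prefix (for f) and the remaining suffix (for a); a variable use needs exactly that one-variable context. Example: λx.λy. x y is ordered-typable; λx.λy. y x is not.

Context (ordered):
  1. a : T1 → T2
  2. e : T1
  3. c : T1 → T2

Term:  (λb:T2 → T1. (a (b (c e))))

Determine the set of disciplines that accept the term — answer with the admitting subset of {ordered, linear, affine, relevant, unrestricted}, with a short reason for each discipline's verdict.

accepted by: linear, affine, relevant, unrestricted
usage: a=1, e=1, c=1, b [bound]=1
use order (left to right): a, b, c, e
typing: well-typed at (T2 → T1) → T2
ordered: ✗, no contiguous prefix/suffix split fits a, b, c, e
linear: ✓, a, e, c, b: one use apiece
affine: ✓, a, e, c, b: no repeats, contraction unneeded
relevant: ✓, every one of a, e, c, b appears
unrestricted: ✓, type-checks ((T2 → T1) → T2) and nothing is barred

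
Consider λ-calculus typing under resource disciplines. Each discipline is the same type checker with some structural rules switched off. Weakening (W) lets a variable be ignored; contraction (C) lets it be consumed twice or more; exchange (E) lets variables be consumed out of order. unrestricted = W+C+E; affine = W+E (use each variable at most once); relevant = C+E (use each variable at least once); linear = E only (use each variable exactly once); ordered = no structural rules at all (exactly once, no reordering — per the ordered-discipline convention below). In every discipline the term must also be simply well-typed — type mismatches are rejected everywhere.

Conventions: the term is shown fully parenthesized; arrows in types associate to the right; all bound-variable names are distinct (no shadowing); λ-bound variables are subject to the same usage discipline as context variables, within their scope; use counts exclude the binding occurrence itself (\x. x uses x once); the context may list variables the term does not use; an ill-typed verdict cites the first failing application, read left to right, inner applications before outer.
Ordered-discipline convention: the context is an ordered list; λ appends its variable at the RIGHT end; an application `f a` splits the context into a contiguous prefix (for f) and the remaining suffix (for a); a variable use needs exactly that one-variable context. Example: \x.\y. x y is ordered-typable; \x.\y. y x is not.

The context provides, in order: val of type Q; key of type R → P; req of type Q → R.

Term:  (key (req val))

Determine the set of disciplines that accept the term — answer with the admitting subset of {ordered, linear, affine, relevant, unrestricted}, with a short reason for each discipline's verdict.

accepted by: linear, affine, relevant, unrestricted
variable uses: val: 1×; key: 1×; req: 1×
use order (left to right): key, req, val
typing: well-typed — term : P
ordered: ✗, no contiguous prefix/suffix split fits key, req, val
linear: ✓, val, key, req: one use apiece
affine: ✓, val, key, req: no repeats, contraction unneeded
relevant: ✓, none of val, key, req goes unused
unrestricted: ✓, typability at P is all that's needed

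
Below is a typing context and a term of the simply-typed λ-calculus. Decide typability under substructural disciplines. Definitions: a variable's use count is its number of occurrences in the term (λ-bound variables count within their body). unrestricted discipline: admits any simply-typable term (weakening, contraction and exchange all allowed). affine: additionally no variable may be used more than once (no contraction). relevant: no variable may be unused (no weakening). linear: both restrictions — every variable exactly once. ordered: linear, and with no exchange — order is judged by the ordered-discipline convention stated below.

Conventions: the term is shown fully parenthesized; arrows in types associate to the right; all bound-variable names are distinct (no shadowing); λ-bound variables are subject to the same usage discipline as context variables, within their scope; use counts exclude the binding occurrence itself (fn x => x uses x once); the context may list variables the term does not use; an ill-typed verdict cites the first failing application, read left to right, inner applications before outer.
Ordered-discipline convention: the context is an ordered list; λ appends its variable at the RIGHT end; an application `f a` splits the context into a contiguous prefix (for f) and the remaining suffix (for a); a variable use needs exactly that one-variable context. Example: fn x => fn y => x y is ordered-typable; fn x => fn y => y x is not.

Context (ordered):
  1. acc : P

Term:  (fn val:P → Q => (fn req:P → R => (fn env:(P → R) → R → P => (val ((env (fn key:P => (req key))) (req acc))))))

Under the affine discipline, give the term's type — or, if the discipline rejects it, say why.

not well-typed under affine — uses contraction: req ×2
usage: acc ×1; val [bound] ×1; req [bound] ×2; env [bound] ×1; key [bound] ×1
left-to-right use order: val, env, req, key, req, acc
typing: well-typed — term : (P → Q) → (P → R) → ((P → R) → R → P) → Q
summary: ordered ✗ · linear ✗ · affine ✗ · relevant ✓ · unrestricted ✓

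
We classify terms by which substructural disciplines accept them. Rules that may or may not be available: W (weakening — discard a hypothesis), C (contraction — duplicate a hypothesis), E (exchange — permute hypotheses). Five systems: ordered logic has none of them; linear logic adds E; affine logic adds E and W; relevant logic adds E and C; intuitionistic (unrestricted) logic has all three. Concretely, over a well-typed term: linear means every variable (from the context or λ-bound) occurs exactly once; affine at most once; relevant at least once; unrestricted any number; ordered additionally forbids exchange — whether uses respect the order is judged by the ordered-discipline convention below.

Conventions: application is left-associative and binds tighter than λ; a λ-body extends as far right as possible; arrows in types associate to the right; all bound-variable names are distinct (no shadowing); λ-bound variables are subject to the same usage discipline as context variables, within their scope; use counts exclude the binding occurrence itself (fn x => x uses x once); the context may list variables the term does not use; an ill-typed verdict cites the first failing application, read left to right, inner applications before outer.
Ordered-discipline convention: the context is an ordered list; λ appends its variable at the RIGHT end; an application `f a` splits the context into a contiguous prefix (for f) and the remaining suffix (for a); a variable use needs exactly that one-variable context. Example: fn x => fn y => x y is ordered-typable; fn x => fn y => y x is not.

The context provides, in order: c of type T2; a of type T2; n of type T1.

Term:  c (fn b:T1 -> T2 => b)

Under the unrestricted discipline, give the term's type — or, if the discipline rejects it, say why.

not well-typed under unrestricted — the type mismatch rejects it
use counts: c: 1, a: 0, n: 0, b (λ-bound): 1
uses in reading order: c, b
typing: ill-typed: non-arrow in function slot: T2
across the five disciplines: ordered ✗ · linear ✗ · affine ✗ · relevant ✗ · unrestricted ✗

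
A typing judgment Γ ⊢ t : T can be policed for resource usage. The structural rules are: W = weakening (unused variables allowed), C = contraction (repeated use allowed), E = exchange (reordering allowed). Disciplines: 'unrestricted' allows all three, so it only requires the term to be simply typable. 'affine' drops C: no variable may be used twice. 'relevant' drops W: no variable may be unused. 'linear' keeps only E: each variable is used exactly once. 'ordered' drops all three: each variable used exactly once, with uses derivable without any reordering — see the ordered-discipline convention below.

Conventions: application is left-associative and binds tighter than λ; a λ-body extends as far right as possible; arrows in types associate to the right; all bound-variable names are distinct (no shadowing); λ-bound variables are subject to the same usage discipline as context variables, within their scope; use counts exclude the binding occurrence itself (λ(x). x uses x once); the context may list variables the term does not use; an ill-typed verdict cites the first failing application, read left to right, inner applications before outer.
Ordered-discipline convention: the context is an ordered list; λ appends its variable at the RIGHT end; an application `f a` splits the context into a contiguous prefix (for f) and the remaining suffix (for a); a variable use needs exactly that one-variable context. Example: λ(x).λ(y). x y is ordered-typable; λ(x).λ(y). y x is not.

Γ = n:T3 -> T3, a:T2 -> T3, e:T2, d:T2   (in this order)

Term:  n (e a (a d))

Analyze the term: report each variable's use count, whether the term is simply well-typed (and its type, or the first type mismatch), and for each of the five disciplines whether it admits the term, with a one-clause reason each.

counts: n ×1, a ×2, e ×1, d ×1
uses in reading order: n, e, a, a, d
typing: ill-typed: non-arrow in function slot: T2
ordered: ✗, fails simple typing
linear: ✗, a type mismatch blocks all five
affine: ✗, the type mismatch rejects it
relevant: ✗, not simply typable
unrestricted: ✗, fails simple typing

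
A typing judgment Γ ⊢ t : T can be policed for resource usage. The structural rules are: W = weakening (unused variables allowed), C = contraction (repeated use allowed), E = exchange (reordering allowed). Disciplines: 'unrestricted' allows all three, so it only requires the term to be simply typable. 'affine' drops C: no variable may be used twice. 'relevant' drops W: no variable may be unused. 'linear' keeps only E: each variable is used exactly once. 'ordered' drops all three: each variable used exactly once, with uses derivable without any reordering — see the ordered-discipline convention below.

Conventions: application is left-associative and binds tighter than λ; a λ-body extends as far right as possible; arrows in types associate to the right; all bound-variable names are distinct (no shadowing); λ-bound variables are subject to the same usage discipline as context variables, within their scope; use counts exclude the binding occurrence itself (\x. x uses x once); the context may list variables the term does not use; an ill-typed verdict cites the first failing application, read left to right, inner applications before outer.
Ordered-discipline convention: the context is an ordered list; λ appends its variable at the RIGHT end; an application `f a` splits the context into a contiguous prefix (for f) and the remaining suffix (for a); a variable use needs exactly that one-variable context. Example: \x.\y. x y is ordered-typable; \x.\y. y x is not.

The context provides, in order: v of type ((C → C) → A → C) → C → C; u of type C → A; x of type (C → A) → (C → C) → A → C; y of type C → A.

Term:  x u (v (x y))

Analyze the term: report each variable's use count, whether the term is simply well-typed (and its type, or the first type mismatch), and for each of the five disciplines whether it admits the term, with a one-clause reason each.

use counts: v=1; u=1; x=2; y=1
uses in reading order: x, u, v, x, y
typing: well-typed at A → C
ordered ✗ (x ×2 used more than once (contraction))
linear ✗ (x ×2 used more than once (contraction))
affine ✗ (x ×2 used more than once (contraction))
relevant ✓ (v, u, x, y: all used, weakening unneeded)
unrestricted ✓ (simply typable at A → C; W, C, E all held)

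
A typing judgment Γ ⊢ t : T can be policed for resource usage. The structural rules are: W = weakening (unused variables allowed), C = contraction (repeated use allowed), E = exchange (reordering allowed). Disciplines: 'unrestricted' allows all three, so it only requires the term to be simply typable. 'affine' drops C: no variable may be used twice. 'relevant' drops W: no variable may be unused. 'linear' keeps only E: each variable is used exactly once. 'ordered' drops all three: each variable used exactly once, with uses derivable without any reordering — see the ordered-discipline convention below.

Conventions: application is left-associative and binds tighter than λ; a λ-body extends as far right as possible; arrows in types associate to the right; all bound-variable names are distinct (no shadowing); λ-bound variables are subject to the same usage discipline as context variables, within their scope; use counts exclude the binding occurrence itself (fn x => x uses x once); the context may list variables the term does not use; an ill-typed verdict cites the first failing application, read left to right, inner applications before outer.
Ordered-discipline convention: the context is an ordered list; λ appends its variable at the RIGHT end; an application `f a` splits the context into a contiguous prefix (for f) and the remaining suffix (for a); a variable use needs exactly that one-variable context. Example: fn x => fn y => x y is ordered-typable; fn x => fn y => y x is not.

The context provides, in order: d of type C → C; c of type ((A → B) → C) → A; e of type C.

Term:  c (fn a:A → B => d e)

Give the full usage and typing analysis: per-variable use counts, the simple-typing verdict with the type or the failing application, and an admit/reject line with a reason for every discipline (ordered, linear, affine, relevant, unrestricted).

usage: d: 1; c: 1; e: 1; a [bound]: 0
use order (left to right): c, d, e
typing: well-typed — term : A
ordered: ✗ — unused: a — weakening required
linear: ✗ — unused: a — weakening required
affine: ✓ — no duplicate uses among d, c, e, a
relevant: ✗ — unused: a — weakening required
unrestricted: ✓ — type-checks (A) and nothing is barred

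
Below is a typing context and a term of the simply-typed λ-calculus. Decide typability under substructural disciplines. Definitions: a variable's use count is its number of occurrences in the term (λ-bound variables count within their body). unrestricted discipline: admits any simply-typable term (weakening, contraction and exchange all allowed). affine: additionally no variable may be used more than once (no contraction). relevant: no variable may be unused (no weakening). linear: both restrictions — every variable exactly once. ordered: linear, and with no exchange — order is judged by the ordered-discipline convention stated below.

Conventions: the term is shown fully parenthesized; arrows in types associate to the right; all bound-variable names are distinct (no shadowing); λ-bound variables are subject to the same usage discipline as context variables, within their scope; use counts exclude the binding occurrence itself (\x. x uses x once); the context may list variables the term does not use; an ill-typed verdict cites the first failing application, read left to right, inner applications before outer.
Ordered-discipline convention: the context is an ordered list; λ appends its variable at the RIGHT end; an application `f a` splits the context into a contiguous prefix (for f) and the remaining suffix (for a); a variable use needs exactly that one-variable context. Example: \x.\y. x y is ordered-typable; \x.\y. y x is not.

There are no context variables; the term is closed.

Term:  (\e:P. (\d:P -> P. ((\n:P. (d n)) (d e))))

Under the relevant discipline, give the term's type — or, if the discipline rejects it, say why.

term : P -> (P -> P) -> P
use counts: e [bound]: 1×, d [bound]: 2×, n [bound]: 1×
order of uses: d, n, d, e
typing: the term checks, with type P -> (P -> P) -> P
per-discipline verdicts: ordered ✗ | linear ✗ | affine ✗ | relevant ✓ | unrestricted ✓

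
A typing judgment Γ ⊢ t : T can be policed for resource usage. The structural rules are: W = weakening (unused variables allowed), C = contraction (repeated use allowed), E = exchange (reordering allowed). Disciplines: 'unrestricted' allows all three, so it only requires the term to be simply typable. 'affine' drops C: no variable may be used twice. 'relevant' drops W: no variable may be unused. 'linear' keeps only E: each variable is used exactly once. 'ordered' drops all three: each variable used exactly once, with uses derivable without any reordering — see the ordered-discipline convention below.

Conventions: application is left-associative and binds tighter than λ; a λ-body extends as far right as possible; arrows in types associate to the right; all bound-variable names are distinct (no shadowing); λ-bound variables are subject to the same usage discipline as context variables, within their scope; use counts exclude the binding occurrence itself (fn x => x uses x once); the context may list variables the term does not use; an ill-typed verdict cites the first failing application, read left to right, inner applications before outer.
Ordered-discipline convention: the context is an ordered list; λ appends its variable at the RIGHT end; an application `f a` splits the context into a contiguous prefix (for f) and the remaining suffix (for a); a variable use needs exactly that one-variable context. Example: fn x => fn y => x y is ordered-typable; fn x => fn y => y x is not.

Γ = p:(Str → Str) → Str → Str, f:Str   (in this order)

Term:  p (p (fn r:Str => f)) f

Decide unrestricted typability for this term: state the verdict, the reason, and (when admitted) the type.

yes — type-checks (Str) and nothing is barred; term : Str
use counts: p ×2, f ×2, r [bound] ×0
use order (left to right): p, p, f, f
typing: the term checks, with type Str
across the five disciplines: ordered ✗; linear ✗; affine ✗; relevant ✗; unrestricted ✓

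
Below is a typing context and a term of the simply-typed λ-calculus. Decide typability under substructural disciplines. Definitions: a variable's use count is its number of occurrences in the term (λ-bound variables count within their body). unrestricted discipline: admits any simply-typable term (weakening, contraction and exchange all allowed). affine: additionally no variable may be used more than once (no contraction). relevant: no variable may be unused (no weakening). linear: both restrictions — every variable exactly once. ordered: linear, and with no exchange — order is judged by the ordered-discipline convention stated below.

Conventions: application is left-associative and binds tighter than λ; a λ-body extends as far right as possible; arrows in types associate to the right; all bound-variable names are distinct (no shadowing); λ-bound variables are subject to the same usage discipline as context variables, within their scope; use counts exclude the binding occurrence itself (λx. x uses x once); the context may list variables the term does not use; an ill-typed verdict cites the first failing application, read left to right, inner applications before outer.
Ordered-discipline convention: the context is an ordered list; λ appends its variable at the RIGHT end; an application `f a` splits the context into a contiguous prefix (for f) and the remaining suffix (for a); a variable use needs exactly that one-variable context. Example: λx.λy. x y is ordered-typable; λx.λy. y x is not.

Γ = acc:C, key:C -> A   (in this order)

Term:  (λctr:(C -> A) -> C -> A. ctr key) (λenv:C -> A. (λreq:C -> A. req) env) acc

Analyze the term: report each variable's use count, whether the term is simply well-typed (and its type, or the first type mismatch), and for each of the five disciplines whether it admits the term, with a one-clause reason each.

variable uses: acc ×1; key ×1; ctr [bound] ×1; env [bound] ×1; req [bound] ×1
use order (left to right): ctr, key, req, env, acc
typing: ✓ — A
ordered ✗ (needs exchange: uses follow ctr, key, req, env, acc)
linear ✓ (exactly-once usage across acc, key, ctr, env, req)
affine ✓ (no duplicate uses among acc, key, ctr, env, req)
relevant ✓ (every one of acc, key, ctr, env, req appears)
unrestricted ✓ (type-checks (A) and nothing is barred)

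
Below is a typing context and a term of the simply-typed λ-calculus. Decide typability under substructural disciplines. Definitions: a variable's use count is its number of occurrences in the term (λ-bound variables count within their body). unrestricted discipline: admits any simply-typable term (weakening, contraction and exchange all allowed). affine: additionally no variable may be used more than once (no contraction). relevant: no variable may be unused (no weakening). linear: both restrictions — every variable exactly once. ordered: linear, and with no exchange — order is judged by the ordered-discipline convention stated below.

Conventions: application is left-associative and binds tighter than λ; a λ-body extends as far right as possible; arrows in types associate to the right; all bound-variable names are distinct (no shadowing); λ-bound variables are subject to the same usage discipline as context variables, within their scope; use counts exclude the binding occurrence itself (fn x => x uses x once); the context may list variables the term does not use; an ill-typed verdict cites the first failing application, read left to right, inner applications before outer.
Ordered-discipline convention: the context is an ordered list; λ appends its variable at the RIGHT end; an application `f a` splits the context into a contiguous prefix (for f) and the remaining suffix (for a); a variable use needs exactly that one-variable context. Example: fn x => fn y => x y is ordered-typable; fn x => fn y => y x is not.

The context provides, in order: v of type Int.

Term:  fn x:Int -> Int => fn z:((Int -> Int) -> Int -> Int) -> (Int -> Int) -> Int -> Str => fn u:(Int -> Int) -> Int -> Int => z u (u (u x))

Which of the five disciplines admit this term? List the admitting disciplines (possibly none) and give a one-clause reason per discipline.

admitting disciplines: unrestricted
use counts: v=0, x [bound]=1, z [bound]=1, u [bound]=3
use order (left to right): z, u, u, u, x
typing: well-typed — term : (Int -> Int) -> (((Int -> Int) -> Int -> Int) -> (Int -> Int) -> Int -> Str) -> ((Int -> Int) -> Int -> Int) -> Int -> Str
ordered ✗ (u ×3 used more than once (contraction); v never used (weakening))
linear ✗ (u ×3 used more than once (contraction); v never used (weakening))
affine ✗ (u ×3 used more than once (contraction))
relevant ✗ (v never used (weakening))
unrestricted ✓ (typability at (Int -> Int) -> (((Int -> Int) -> Int -> Int) -> (Int -> Int) -> Int -> Str) -> ((Int -> Int) -> Int -> Int) -> Int -> Str is all that's needed)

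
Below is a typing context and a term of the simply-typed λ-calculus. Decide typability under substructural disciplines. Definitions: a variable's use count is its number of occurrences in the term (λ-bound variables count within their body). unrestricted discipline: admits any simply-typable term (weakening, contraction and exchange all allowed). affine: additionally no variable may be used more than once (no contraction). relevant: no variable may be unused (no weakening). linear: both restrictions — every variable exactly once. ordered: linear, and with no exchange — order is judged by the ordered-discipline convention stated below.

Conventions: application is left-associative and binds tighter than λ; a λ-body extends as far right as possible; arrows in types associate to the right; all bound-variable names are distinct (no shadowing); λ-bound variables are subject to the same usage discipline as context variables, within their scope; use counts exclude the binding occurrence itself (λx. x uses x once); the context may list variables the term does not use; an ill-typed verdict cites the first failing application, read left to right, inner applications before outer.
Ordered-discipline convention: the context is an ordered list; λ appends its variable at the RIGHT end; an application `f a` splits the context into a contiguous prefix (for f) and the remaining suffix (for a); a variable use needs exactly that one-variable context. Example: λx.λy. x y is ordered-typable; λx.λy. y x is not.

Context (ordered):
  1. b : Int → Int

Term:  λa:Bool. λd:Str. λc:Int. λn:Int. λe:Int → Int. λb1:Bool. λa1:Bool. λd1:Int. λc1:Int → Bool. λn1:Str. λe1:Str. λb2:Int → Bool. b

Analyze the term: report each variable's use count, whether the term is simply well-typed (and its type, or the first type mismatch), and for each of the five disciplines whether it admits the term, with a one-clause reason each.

usage: b=1, a [bound]=0, d [bound]=0, c [bound]=0, n [bound]=0, e [bound]=0, b1 [bound]=0, a1 [bound]=0, d1 [bound]=0, c1 [bound]=0, n1 [bound]=0, e1 [bound]=0, b2 [bound]=0
uses in reading order: b
typing: ✓ — Bool → Str → Int → Int → (Int → Int) → Bool → Bool → Int → (Int → Bool) → Str → Str → (Int → Bool) → Int → Int
ordered: ✗ — a, d, c, n, e, b1, a1, d1, c1, n1, e1, b2 never used (weakening)
linear: ✗ — a, d, c, n, e, b1, a1, d1, c1, n1, e1, b2 never used (weakening)
affine: ✓ — at most one use each (b, a, d, c, n, e, b1, a1, d1, c1, n1, e1, b2)
relevant: ✗ — a, d, c, n, e, b1, a1, d1, c1, n1, e1, b2 never used (weakening)
unrestricted: ✓ — simply typable at Bool → Str → Int → Int → (Int → Int) → Bool → Bool → Int → (Int → Bool) → Str → Str → (Int → Bool) → Int → Int; W, C, E all held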